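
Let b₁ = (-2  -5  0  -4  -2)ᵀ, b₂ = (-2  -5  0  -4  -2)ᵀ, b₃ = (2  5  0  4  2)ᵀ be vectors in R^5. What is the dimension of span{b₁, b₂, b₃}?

Row-reduce the 3×5 matrix with these as rows.
The echelon form has 1 nonzero row, so the rank is 1.

dim = 1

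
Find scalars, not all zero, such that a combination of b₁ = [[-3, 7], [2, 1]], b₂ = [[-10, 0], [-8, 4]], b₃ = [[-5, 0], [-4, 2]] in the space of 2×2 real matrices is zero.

Take coordinates with respect to {E₁₁, E₁₂, E₂₁, E₂₂}.
Solve the homogeneous system with b₁, b₂, b₃ as columns by row-reducing the coefficient matrix.
A generator of the null space is (0, 1, -2).

b₂ - 2b₃ = 0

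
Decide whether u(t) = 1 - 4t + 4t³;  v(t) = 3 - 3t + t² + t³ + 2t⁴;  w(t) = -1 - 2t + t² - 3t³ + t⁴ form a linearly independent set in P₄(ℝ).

Take coordinates with respect to the standard basis {1, t, …, t⁴}.
Place the vectors as rows of a 3×5 matrix and reduce to echelon form.
The reduction yields 3 nonzero rows, so the rank is 3.
Since rank = 3 (the number of vectors), the set is linearly independent.

linearly independent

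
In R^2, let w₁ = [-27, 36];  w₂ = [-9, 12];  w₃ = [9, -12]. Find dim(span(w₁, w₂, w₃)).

dim = 1

Row-reduce the 3×2 matrix with these as rows.
Reduction leaves 1 leading entry, giving rank 1.
(With 3 elements in a 2-dimensional space the rank is at most 2.)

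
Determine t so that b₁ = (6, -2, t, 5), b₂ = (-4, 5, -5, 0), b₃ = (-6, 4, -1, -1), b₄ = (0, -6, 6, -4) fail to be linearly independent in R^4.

Place the vectors as rows of a 4×4 matrix; dependence ⇔ determinant zero.
Cofactor expansion gives det = 160 - 32*t.
Setting this to zero gives t = 5.

t = 5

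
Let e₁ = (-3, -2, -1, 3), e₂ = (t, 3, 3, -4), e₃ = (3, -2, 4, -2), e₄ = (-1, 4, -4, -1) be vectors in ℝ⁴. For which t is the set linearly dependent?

The set is linearly dependent precisely when det[e₁; e₂; e₃; e₄] = 0.
Expanding, det = 59 - 10*t.
This vanishes exactly when t = 59/10.

t = 59/10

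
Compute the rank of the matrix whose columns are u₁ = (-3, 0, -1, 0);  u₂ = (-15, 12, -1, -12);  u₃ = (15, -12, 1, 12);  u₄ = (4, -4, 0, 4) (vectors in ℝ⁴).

rank 2

Form the matrix with u₁, u₂, u₃, u₄ as columns and reduce.
There are 2 pivot columns, so rank = 2.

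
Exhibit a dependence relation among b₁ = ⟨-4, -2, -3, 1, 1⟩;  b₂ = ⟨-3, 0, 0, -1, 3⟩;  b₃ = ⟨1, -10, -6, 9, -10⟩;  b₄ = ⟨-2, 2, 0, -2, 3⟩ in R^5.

2b₁ - b₂ - b₃ - 3b₄ = 0

Row-reduce the matrix with b₁, b₂, b₃, b₄ as columns; the null space gives the coefficients.
The free variable yields coefficients (2, -1, -1, -3) (any nonzero multiple also works).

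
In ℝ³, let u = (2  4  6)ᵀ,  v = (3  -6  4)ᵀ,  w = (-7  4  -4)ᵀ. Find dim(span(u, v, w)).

dim = 3

Put the 3×3 matrix [u|v|w] into echelon form.
Exactly 3 pivots survive; hence the rank is 3.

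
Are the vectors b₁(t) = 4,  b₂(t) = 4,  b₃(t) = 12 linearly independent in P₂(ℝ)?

Take coordinates with respect to the standard basis {1, t, t²}.
Two of the vectors are equal, giving an immediate dependence.

linearly dependent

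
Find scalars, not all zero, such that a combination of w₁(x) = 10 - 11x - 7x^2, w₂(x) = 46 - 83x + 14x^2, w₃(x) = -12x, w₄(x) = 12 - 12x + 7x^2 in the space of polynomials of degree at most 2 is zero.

Pass to coordinate vectors relative to the basis {1, x, x^2}.
Set up α₁w₁ + … + α₄w₄ = 0 and solve the homogeneous system.
A generator of the null space is (1, -1, 3, 3).

w₁ - w₂ + 3w₃ + 3w₄ = 0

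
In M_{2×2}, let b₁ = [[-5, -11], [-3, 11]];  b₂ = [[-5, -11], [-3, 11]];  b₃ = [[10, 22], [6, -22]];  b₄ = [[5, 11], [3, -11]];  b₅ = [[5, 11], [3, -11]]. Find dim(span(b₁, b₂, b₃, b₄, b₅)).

dim = 1

Pass to coordinate vectors with respect to the basis {E₁₁, E₁₂, E₂₁, E₂₂}.
Row-reduce the 5×4 matrix with these as rows.
There is 1 pivot column, so rank = 1.
(With 5 elements in a 4-dimensional space the rank is at most 4.)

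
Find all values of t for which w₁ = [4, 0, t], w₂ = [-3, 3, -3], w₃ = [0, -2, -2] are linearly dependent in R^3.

The set is linearly dependent precisely when det[w₁; w₂; w₃] = 0.
Cofactor expansion gives det = 6*t - 48.
Setting this to zero gives t = 8.

t = 8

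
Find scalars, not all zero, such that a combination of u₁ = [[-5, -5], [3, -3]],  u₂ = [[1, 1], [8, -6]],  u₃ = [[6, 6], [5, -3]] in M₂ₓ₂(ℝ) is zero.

Pass to coordinate vectors relative to the basis {E₁₁, E₁₂, E₂₁, E₂₂}.
Set up α₁u₁ + … + α₃u₃ = 0 and solve the homogeneous system.
The free variable yields coefficients (1, -1, 1) (any nonzero multiple also works).

u₁ - u₂ + u₃ = 0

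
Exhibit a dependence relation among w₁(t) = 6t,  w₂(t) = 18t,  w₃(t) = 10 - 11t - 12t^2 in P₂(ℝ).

Pass to coordinate vectors relative to the basis {1, t, t^2}.
Row-reduce the matrix with w₁, w₂, w₃ as columns; the null space gives the coefficients.
The free variable yields coefficients (3, -1, 0) (any nonzero multiple also works).

3w₁ - w₂ = 0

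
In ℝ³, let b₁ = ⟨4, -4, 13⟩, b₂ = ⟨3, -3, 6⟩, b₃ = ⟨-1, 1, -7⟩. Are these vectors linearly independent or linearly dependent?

linearly dependent

The matrix [b₁|b₂|b₃] has determinant 0.
A zero determinant means the columns are linearly dependent.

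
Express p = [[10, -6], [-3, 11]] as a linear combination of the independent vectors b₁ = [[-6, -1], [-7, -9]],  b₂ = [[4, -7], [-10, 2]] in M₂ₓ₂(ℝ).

p = -b₁ + b₂

Work in coordinates with respect to the standard basis {E₁₁, E₁₂, E₂₁, E₂₂}.
Set up the augmented matrix [b₁ | b₂ | p] and row-reduce.
The system has the unique solution (α₁, α₂) = (-1, 1).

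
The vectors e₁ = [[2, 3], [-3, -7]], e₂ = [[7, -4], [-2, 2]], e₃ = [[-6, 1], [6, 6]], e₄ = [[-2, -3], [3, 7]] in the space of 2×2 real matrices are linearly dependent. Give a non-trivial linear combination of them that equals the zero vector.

e₁ + e₄ = 0

Write each element as a vector in ℝ⁴ using {E₁₁, E₁₂, E₂₁, E₂₂}.
Set up α₁e₁ + … + α₄e₄ = 0 and solve the homogeneous system.
The free variable yields coefficients (1, 0, 0, 1) (any nonzero multiple also works).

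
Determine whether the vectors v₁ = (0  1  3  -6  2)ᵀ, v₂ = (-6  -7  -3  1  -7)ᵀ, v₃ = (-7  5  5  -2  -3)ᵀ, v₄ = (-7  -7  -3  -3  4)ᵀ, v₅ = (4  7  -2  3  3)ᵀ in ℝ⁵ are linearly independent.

linearly independent

Form the 5×5 matrix with these as columns; its determinant is -19438.
A nonzero determinant means the columns are linearly independent.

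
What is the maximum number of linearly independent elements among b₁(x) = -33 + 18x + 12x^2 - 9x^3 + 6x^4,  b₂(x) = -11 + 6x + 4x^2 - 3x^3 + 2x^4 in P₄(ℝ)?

1

Pass to coordinate vectors with respect to the basis {1, x, …, x^4}.
Put the 5×2 matrix [b₁|b₂] into echelon form.
Reduction leaves 1 leading entry, giving rank 1.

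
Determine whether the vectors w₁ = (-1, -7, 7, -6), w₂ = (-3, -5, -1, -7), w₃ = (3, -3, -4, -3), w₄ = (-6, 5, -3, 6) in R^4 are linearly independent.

Place the vectors as rows of a 4×4 matrix and reduce to echelon form.
The reduction yields 4 nonzero rows, so the rank is 4.
Since rank = 4 (the number of vectors), the set is linearly independent.

linearly independent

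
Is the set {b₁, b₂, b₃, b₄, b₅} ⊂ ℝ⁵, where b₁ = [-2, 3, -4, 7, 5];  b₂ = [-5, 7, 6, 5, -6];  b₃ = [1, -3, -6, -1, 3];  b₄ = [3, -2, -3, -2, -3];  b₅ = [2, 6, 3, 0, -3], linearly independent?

The matrix [b₁|b₂|b₃|b₄|b₅] has determinant 4380.
A nonzero determinant means the columns are linearly independent.

linearly independent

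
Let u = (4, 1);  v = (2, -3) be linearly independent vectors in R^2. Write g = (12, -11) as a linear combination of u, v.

g = u + 4v

Write g = c₁u + c₂v and equate components.
The system has the unique solution (c₁, c₂) = (1, 4).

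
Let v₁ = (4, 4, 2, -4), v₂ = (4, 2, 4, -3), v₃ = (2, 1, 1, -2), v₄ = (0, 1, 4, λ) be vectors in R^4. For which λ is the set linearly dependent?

λ = 2

The vectors are dependent exactly when the determinant of the matrix with rows v₁, v₂, v₃, v₄ vanishes.
Expanding, det = 8*λ - 16.
Setting this to zero gives λ = 2.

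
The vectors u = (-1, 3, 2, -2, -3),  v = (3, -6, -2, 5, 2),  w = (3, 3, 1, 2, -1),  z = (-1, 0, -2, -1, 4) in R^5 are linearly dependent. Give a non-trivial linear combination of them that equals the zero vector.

2u + v + z = 0

Set up α₁u + … + α₄z = 0 and solve the homogeneous system.
A generator of the null space is (2, 1, 0, 1).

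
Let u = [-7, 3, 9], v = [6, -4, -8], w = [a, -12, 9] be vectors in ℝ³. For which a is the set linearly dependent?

The set is linearly dependent precisely when det[u; v; w] = 0.
Cofactor expansion gives det = 12*a + 114.
Setting this to zero gives a = -19/2.

a = -19/2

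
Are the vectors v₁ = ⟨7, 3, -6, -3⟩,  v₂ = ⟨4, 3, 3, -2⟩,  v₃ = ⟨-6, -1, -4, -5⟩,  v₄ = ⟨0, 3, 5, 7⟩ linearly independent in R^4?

linearly independent

The matrix [v₁|v₂|v₃|v₄] has determinant -1823.
A nonzero determinant means the columns are linearly independent.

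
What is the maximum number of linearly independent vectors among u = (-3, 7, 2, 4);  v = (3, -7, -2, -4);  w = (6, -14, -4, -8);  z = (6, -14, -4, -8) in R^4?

Put the 4×4 matrix [u|v|w|z] into echelon form.
Reduction leaves 1 leading entry, giving rank 1.

1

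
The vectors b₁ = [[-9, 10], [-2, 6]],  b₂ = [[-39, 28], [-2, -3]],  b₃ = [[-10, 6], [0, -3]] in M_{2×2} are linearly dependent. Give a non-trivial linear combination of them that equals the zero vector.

Pass to coordinate vectors relative to the basis {E₁₁, E₁₂, E₂₁, E₂₂}.
Write the vectors as columns of a matrix and find a nonzero vector in its null space.
One solution (up to scaling) is (1, -1, 3).

b₁ - b₂ + 3b₃ = 0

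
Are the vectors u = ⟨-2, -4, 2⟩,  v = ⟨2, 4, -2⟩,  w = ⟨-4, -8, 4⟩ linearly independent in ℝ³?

linearly dependent

Form the 3×3 matrix with these as columns; its determinant is 0.
A zero determinant means the columns are linearly dependent.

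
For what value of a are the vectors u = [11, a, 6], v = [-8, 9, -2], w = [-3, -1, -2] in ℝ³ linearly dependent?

a = -1

The set is linearly dependent precisely when det[u; v; w] = 0.
Cofactor expansion gives det = -10*a - 10.
Setting this to zero gives a = -1.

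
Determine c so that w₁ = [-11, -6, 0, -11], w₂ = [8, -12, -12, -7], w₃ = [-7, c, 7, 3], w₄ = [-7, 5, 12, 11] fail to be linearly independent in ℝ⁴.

The vectors are dependent exactly when the determinant of the matrix with rows w₁, w₂, w₃, w₄ vanishes.
Expanding, det = 1023 - 396*c.
This vanishes exactly when c = 31/12.

c = 31/12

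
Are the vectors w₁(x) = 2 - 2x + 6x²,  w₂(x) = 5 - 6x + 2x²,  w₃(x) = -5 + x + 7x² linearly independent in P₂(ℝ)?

Write each element as a coordinate vector in ℝ³ using {1, x, x²}.
Form the 3×3 matrix with these as columns; its determinant is -148.
A nonzero determinant means the columns are linearly independent.

linearly independent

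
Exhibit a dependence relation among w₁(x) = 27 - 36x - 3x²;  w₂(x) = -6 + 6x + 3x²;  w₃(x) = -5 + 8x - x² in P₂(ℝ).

w₁ + 2w₂ + 3w₃ = 0

Write each element as a vector in ℝ³ using {1, x, x²}.
Write the vectors as columns of a matrix and find a nonzero vector in its null space.
The free variable yields coefficients (1, 2, 3) (any nonzero multiple also works).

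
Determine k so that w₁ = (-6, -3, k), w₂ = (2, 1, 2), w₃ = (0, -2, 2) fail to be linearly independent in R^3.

The vectors are dependent exactly when the determinant of the matrix with rows w₁, w₂, w₃ vanishes.
The determinant works out to -4*k - 24.
This vanishes exactly when k = -6.

k = -6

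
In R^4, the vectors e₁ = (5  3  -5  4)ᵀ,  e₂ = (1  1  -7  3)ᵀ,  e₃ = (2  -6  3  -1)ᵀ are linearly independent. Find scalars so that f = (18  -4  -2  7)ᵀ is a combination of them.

Set up the augmented matrix [e₁ | e₂ | e₃ | f] and row-reduce.
The system has the unique solution (a₁, a₂, a₃) = (3, -1, 2).

f = 3e₁ - e₂ + 2e₃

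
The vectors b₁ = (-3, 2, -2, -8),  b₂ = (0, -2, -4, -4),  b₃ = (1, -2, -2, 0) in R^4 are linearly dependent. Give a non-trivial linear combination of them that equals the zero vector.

b₁ - 2b₂ + 3b₃ = 0

Solve the homogeneous system with b₁, b₂, b₃ as columns by row-reducing the coefficient matrix.
A generator of the null space is (1, -2, 3).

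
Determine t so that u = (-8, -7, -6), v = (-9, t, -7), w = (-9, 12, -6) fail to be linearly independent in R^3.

The vectors are dependent exactly when the determinant of the matrix with rows u, v, w vanishes.
Expanding, det = -6*t - 87.
Solving -6*t - 87 = 0 yields t = -29/2.

t = -29/2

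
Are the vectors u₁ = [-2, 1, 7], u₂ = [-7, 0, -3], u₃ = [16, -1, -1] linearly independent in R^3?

Form the 3×3 matrix with these as columns; its determinant is 0.
A zero determinant means the columns are linearly dependent.
Indeed u₁ + 2u₂ + u₃ = 0.

linearly dependent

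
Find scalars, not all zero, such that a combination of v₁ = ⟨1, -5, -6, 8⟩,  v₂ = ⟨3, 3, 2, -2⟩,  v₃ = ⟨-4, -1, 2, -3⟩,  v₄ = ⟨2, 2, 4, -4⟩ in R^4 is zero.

v₁ + 3v₂ + 2v₃ - v₄ = 0

Row-reduce the matrix with v₁, v₂, v₃, v₄ as columns; the null space gives the coefficients.
A generator of the null space is (1, 3, 2, -1).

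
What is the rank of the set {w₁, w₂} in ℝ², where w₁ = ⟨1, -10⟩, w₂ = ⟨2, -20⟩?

Form the matrix with w₁, w₂ as columns and reduce.
Exactly 1 pivot survives; hence the rank is 1.

rank 1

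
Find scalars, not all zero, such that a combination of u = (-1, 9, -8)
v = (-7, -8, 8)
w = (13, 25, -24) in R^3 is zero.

Solve the homogeneous system with u, v, w as columns by row-reducing the coefficient matrix.
One solution (up to scaling) is (1, -2, -1).

u - 2v - w = 0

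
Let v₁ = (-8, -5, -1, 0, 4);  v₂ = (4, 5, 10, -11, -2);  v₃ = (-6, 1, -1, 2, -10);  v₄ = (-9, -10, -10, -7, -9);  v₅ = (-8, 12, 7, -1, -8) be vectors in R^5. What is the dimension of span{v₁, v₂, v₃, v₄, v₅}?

5

Row-reduce the 5×5 matrix with these as rows.
Reduction leaves 5 leading entries, giving rank 5.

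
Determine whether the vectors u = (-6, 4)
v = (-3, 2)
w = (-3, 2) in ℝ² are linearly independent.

linearly dependent

There are 3 vectors in a 2-dimensional space, so they cannot be linearly independent.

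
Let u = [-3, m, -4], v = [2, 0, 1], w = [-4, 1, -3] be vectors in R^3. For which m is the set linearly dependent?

Place the vectors as rows of a 3×3 matrix; dependence ⇔ determinant zero.
The determinant works out to 2*m - 5.
Setting this to zero gives m = 5/2.

m = 5/2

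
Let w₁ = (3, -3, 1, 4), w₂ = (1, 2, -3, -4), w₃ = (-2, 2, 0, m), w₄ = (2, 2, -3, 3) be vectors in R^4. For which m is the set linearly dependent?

m = 26/7

The set is linearly dependent precisely when det[w₁; w₂; w₃; w₄] = 0.
The determinant works out to 26 - 7*m.
Solving 26 - 7*m = 0 yields m = 26/7.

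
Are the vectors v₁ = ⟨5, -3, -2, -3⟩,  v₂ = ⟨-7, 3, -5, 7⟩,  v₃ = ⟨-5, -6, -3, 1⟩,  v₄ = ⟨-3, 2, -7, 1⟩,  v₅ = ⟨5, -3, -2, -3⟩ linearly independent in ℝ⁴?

linearly dependent

There are 5 vectors in a 4-dimensional space, so they cannot be linearly independent.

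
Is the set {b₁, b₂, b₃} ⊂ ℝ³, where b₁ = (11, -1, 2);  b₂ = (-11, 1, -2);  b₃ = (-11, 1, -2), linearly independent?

Form the 3×3 matrix with these as columns; its determinant is 0.
A zero determinant means the columns are linearly dependent.
Indeed b₁ + b₂ = 0.

linearly dependent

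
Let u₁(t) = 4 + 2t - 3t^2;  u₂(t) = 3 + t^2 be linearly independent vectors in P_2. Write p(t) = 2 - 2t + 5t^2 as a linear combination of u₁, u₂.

Take coordinate vectors relative to {1, t, t^2}.
Write p = α₁u₁ + α₂u₂ and equate components.
The system has the unique solution (α₁, α₂) = (-1, 2).

p = -u₁ + 2u₂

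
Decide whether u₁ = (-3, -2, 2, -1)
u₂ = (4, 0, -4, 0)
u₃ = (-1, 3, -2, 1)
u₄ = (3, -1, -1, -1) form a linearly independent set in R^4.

linearly independent

Place the vectors as rows of a 4×4 matrix and reduce to echelon form.
The reduction yields 4 nonzero rows, so the rank is 4.
Since rank = 4 (the number of vectors), the set is linearly independent.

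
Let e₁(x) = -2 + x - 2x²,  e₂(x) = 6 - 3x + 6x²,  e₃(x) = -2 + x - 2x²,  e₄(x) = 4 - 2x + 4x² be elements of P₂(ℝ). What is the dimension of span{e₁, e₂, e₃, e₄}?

Use coordinates relative to {1, x, x²}.
Form the matrix with e₁, e₂, e₃, e₄ as columns and reduce.
Reduction leaves 1 leading entry, giving rank 1.
(With 4 elements in a 3-dimensional space the rank is at most 3.)

dim = 1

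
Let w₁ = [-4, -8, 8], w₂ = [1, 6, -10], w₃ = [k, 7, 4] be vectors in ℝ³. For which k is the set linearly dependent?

k = 9

The set is linearly dependent precisely when det[w₁; w₂; w₃] = 0.
The determinant works out to 32*k - 288.
Solving 32*k - 288 = 0 yields k = 9.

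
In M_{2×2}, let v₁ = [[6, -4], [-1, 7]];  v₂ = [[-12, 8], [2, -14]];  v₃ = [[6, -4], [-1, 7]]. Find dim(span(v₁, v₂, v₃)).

1

Pass to coordinate vectors with respect to the basis {E₁₁, E₁₂, E₂₁, E₂₂}.
Form the matrix with v₁, v₂, v₃ as columns and reduce.
There is 1 pivot column, so rank = 1.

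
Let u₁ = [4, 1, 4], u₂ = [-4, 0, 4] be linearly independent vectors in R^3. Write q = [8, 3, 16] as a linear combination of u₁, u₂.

q = 3u₁ + u₂

Set up the augmented matrix [u₁ | u₂ | q] and row-reduce.
Back-substitution yields (a₁, a₂) = (3, 1).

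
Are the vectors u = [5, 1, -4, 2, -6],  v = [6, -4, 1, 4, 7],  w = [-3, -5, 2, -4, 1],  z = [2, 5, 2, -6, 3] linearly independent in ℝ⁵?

Place the vectors as rows of a 4×5 matrix and reduce to echelon form.
The reduction yields 4 nonzero rows, so the rank is 4.
Since rank = 4 (the number of vectors), the set is linearly independent.

linearly independent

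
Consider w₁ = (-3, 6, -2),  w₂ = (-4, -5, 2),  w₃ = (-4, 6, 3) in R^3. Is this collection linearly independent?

Place the vectors as rows of a 3×3 matrix and reduce to echelon form.
The reduction yields 3 nonzero rows, so the rank is 3.
Since rank = 3 (the number of vectors), the set is linearly independent.

linearly independent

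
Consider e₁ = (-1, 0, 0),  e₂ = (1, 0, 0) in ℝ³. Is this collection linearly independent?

Row-reduce the matrix whose columns are e₁, e₂.
The reduction yields 1 nonzero row, so the rank is 1.
Since rank 1 < 2, the set is linearly dependent.
Indeed e₁ + e₂ = 0.

linearly dependent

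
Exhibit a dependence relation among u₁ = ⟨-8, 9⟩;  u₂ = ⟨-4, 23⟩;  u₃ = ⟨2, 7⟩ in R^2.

Solve the homogeneous system with u₁, u₂, u₃ as columns by row-reducing the coefficient matrix.
One solution (up to scaling) is (1, -1, 2).

u₁ - u₂ + 2u₃ = 0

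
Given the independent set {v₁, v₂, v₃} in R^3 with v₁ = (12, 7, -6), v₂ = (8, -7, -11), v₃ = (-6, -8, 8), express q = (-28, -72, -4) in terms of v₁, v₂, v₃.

q = -4v₁ + 4v₂ + 2v₃

Since v₁, v₂, v₃ are independent, the coefficients expressing q are uniquely determined by a linear system.
Row-reducing the augmented matrix gives the unique coefficients (α₁, α₂, α₃) = (-4, 4, 2).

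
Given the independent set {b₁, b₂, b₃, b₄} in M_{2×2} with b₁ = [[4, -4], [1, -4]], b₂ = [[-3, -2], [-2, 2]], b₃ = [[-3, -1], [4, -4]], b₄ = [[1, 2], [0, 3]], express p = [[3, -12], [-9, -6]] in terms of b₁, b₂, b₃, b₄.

Take coordinate vectors relative to {E₁₁, E₁₂, E₂₁, E₂₂}.
Solve the system with b₁, b₂, b₃, b₄ as columns and p as the right-hand side.
Row-reducing the augmented matrix gives the unique coefficients (α₁, …, α₄) = (1, 1, -2, -4).

p = b₁ + b₂ - 2b₃ - 4b₄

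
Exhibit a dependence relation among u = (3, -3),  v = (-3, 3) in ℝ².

Solve the homogeneous system with u, v as columns by row-reducing the coefficient matrix.
A generator of the null space is (1, 1).

u + v = 0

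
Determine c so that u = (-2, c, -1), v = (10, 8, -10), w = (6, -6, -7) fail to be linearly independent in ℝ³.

c = -34

Place the vectors as rows of a 3×3 matrix; dependence ⇔ determinant zero.
Cofactor expansion gives det = 10*c + 340.
Setting this to zero gives c = -34.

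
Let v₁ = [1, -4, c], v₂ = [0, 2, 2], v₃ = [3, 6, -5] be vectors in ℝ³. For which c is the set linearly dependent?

Place the vectors as rows of a 3×3 matrix; dependence ⇔ determinant zero.
The determinant works out to -6*c - 46.
Solving -6*c - 46 = 0 yields c = -23/3.

c = -23/3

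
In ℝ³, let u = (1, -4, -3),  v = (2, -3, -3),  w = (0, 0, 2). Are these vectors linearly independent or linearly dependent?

linearly independent

Form the 3×3 matrix with these as columns; its determinant is 10.
A nonzero determinant means the columns are linearly independent.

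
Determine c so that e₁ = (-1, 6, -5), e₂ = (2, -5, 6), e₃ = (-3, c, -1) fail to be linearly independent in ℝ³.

The set is linearly dependent precisely when det[e₁; e₂; e₃] = 0.
The determinant works out to -4*c - 26.
This vanishes exactly when c = -13/2.

c = -13/2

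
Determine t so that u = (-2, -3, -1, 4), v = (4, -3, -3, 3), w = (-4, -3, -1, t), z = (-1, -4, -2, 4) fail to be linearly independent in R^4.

The vectors are dependent exactly when the determinant of the matrix with rows u, v, w, z vanishes.
Expanding, det = 2*t + 4.
This vanishes exactly when t = -2.

t = -2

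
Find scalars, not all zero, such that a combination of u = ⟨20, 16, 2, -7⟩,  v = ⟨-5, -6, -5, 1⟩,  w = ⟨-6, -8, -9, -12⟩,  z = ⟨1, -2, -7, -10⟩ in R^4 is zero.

Set up α₁u + … + α₄z = 0 and solve the homogeneous system.
A generator of the null space is (1, 1, 2, -3).

u + v + 2w - 3z = 0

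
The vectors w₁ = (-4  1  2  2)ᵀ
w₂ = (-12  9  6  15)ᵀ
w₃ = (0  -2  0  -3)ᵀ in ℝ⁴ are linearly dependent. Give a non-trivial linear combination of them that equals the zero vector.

Set up α₁w₁ + … + α₃w₃ = 0 and solve the homogeneous system.
One solution (up to scaling) is (3, -1, -3).

3w₁ - w₂ - 3w₃ = 0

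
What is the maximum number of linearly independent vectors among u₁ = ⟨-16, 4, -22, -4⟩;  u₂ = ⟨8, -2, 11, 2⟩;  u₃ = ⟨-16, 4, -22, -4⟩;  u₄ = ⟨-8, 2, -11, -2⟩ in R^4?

Apply Gaussian elimination to the matrix whose rows are u₁, u₂, u₃, u₄.
The echelon form has 1 nonzero row, so the rank is 1.

1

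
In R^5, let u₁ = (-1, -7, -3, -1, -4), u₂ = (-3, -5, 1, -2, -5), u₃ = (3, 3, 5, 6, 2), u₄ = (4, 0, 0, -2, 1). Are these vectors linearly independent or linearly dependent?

Row-reduce the matrix whose columns are u₁, u₂, u₃, u₄.
The reduction yields 4 nonzero rows, so the rank is 4.
Since rank = 4 (the number of vectors), the set is linearly independent.

linearly independent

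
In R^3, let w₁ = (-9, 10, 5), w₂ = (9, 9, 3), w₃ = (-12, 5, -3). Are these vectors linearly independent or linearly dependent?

Row-reduce the matrix whose columns are w₁, w₂, w₃.
The reduction yields 3 nonzero rows, so the rank is 3.
Since rank = 3 (the number of vectors), the set is linearly independent.

linearly independent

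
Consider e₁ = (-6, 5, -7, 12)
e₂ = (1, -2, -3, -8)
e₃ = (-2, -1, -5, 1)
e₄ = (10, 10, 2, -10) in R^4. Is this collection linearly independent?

Place the vectors as rows of a 4×4 matrix and reduce to echelon form.
The reduction yields 4 nonzero rows, so the rank is 4.
Since rank = 4 (the number of vectors), the set is linearly independent.

linearly independent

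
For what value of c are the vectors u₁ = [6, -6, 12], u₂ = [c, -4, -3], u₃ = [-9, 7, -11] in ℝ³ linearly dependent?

c = 34/3

Place the vectors as rows of a 3×3 matrix; dependence ⇔ determinant zero.
The determinant works out to 18*c - 204.
Setting this to zero gives c = 34/3.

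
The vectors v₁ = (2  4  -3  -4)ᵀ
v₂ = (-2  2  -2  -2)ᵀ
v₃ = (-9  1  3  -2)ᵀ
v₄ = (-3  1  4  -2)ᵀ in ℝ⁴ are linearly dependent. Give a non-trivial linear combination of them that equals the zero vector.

Write the vectors as columns of a matrix and find a nonzero vector in its null space.
One solution (up to scaling) is (1, -2, 1, -1).

v₁ - 2v₂ + v₃ - v₄ = 0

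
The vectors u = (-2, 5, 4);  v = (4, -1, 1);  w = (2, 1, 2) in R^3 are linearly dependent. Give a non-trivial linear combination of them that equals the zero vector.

u + 2v - 3w = 0

Set up α₁u + … + α₃w = 0 and solve the homogeneous system.
A generator of the null space is (1, 2, -3).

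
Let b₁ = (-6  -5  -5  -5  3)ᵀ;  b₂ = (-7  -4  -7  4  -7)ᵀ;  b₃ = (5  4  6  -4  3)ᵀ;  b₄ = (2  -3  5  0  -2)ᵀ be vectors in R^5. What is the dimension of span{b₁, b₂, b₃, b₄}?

dim = 4

Apply Gaussian elimination to the matrix whose rows are b₁, b₂, b₃, b₄.
Exactly 4 pivots survive; hence the rank is 4.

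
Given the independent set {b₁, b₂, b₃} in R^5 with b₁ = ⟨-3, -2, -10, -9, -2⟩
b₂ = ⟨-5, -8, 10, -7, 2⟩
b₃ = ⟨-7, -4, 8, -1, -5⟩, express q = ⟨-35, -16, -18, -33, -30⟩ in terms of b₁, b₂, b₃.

q = 4b₁ - b₂ + 4b₃

Solve the system with b₁, b₂, b₃ as columns and q as the right-hand side.
Row-reducing the augmented matrix gives the unique coefficients (c₁, c₂, c₃) = (4, -1, 4).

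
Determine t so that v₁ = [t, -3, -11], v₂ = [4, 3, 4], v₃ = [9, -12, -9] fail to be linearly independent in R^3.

Dependence holds iff the 3×3 matrix [v₁ v₂ v₃] is singular.
Cofactor expansion gives det = 21*t + 609.
Solving 21*t + 609 = 0 yields t = -29.

t = -29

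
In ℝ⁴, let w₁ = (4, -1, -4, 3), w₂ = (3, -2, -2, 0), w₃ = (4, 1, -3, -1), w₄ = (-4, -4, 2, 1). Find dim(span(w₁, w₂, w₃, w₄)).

Apply Gaussian elimination to the matrix whose rows are w₁, w₂, w₃, w₄.
There are 4 pivot columns, so rank = 4.

dim = 4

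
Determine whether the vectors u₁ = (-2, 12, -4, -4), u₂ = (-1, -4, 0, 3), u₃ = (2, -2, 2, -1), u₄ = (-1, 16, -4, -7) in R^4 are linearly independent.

Place the vectors as rows of a 4×4 matrix and reduce to echelon form.
The reduction yields 2 nonzero rows, so the rank is 2.
Since rank 2 < 4, the set is linearly dependent.
Indeed u₁ + 2u₂ + 2u₃ = 0.

linearly dependent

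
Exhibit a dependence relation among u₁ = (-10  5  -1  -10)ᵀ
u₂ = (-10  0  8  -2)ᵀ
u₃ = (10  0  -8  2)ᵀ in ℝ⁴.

Set up α₁u₁ + … + α₃u₃ = 0 and solve the homogeneous system.
One solution (up to scaling) is (0, 1, 1).

u₂ + u₃ = 0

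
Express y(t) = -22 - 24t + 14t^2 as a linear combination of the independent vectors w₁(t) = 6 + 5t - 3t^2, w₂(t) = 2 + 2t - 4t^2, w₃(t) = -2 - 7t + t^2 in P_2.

y = -3w₁ - w₂ + w₃

Identify each element with its coordinate vector in ℝ³ via {1, t, t^2}.
Since w₁, w₂, w₃ are independent, the coefficients expressing y are uniquely determined by a linear system.
Row-reducing the augmented matrix gives the unique coefficients (c₁, c₂, c₃) = (-3, -1, 1).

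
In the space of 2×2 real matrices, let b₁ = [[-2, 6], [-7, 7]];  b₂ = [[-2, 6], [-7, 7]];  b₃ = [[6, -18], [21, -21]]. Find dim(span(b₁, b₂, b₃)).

dim = 1

Use coordinates relative to {E₁₁, E₁₂, E₂₁, E₂₂}.
Put the 4×3 matrix [b₁|b₂|b₃] into echelon form.
Reduction leaves 1 leading entry, giving rank 1.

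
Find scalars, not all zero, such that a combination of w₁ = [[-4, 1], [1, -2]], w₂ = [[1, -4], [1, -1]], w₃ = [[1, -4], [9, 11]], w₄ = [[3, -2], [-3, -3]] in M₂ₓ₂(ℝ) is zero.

2w₁ - 2w₂ + w₃ + 3w₄ = 0

Pass to coordinate vectors relative to the basis {E₁₁, E₁₂, E₂₁, E₂₂}.
Set up α₁w₁ + … + α₄w₄ = 0 and solve the homogeneous system.
One solution (up to scaling) is (2, -2, 1, 3).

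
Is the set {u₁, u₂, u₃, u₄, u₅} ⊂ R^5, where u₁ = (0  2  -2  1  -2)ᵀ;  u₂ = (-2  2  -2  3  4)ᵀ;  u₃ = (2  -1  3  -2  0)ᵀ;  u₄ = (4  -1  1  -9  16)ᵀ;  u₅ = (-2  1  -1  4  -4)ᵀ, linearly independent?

linearly dependent

Form the 5×5 matrix with these as columns; its determinant is 0.
A zero determinant means the columns are linearly dependent.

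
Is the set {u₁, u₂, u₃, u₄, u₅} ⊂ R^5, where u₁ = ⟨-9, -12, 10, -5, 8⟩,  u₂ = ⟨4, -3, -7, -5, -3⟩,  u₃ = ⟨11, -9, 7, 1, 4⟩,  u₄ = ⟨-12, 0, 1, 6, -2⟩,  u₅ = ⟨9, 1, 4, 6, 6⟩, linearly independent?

Row-reduce the matrix whose columns are u₁, u₂, u₃, u₄, u₅.
The reduction yields 5 nonzero rows, so the rank is 5.
Since rank = 5 (the number of vectors), the set is linearly independent.

linearly independent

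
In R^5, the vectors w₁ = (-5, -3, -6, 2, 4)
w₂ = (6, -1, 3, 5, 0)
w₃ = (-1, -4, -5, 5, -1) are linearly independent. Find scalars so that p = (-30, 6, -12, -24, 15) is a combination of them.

Set up the augmented matrix [w₁ | w₂ | w₃ | p] and row-reduce.
Back-substitution yields (c₁, c₂, c₃) = (3, -3, -3).

p = 3w₁ - 3w₂ - 3w₃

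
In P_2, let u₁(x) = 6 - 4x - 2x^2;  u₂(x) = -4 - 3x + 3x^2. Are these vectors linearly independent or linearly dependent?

Write each element as a coordinate vector in ℝ³ using {1, x, x^2}.
Place the vectors as rows of a 2×3 matrix and reduce to echelon form.
The reduction yields 2 nonzero rows, so the rank is 2.
Since rank = 2 (the number of vectors), the set is linearly independent.

linearly independent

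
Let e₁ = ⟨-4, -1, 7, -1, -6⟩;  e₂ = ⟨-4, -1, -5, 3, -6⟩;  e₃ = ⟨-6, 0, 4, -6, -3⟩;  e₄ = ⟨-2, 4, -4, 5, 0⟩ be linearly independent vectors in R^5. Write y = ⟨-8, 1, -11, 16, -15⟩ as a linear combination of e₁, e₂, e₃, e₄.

y = e₁ + 2e₂ - e₃ + e₄

Write y = c₁e₁ + … + c₄e₄ and equate components.
The system has the unique solution (c₁, …, c₄) = (1, 2, -1, 1).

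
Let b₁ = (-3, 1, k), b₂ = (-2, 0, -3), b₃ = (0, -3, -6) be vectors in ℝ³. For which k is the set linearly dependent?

Place the vectors as rows of a 3×3 matrix; dependence ⇔ determinant zero.
Cofactor expansion gives det = 6*k + 15.
Setting this to zero gives k = -5/2.

k = -5/2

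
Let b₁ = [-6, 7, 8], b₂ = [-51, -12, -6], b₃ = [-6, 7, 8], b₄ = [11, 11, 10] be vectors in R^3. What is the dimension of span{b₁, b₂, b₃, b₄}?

dim = 2

Apply Gaussian elimination to the matrix whose rows are b₁, b₂, b₃, b₄.
The echelon form has 2 nonzero rows, so the rank is 2.
(With 4 elements in a 3-dimensional space the rank is at most 3.)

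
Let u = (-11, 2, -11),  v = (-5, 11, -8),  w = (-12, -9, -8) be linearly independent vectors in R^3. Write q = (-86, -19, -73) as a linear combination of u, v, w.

Write q = α₁u + … + α₃w and equate components.
The system has the unique solution (α₁, α₂, α₃) = (3, 1, 4).

q = 3u + v + 4w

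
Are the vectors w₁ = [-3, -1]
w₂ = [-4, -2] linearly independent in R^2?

Form the 2×2 matrix with these as columns; its determinant is 2.
A nonzero determinant means the columns are linearly independent.

linearly independent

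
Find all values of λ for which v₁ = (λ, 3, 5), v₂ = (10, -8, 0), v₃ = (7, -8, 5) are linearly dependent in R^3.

λ = -27/4

The vectors are dependent exactly when the determinant of the matrix with rows v₁, v₂, v₃ vanishes.
Expanding, det = -40*λ - 270.
This vanishes exactly when λ = -27/4.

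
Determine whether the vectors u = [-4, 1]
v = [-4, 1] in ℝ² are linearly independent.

Two of the vectors are equal, giving an immediate dependence.

linearly dependent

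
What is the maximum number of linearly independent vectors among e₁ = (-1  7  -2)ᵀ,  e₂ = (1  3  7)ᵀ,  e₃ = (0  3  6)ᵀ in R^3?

3

Form the matrix with e₁, e₂, e₃ as columns and reduce.
Exactly 3 pivots survive; hence the rank is 3.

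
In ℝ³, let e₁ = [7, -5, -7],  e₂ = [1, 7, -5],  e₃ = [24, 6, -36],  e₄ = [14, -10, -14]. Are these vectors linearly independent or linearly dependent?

linearly dependent

There are 4 vectors in a 3-dimensional space, so they cannot be linearly independent.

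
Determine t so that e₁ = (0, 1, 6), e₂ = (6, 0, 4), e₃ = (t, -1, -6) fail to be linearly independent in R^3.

The set is linearly dependent precisely when det[e₁; e₂; e₃] = 0.
Cofactor expansion gives det = 4*t.
Solving 4*t = 0 yields t = 0.

t = 0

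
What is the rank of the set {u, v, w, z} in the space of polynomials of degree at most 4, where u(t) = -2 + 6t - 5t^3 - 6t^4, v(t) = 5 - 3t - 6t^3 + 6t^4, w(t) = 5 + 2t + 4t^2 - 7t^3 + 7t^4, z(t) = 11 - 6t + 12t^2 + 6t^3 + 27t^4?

Pass to coordinate vectors with respect to the basis {1, t, …, t^4}.
Put the 5×4 matrix [u|v|w|z] into echelon form.
Exactly 3 pivots survive; hence the rank is 3.

rank 3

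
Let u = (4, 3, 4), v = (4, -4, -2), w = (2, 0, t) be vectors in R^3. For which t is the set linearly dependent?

Dependence holds iff the 3×3 matrix [u v w] is singular.
The determinant works out to 20 - 28*t.
This vanishes exactly when t = 5/7.

t = 5/7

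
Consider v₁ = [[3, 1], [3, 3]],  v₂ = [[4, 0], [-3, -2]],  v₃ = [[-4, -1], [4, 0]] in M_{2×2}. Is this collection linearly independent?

Take coordinates with respect to the standard basis {E₁₁, E₁₂, E₂₁, E₂₂}.
Place the vectors as rows of a 3×4 matrix and reduce to echelon form.
The reduction yields 3 nonzero rows, so the rank is 3.
Since rank = 3 (the number of vectors), the set is linearly independent.

linearly independent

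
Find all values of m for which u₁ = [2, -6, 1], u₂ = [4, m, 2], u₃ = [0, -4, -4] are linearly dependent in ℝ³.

The set is linearly dependent precisely when det[u₁; u₂; u₃] = 0.
Expanding, det = -8*m - 96.
Solving -8*m - 96 = 0 yields m = -12.

m = -12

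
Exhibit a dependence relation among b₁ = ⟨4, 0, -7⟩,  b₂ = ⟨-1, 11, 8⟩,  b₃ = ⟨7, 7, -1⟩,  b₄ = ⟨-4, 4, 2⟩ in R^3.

b₁ + b₂ - b₃ - b₄ = 0

Row-reduce the matrix with b₁, b₂, b₃, b₄ as columns; the null space gives the coefficients.
A generator of the null space is (1, 1, -1, -1).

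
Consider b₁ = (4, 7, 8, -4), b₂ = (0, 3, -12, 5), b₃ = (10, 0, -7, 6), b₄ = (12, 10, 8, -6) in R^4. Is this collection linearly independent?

linearly independent

Place the vectors as rows of a 4×4 matrix and reduce to echelon form.
The reduction yields 4 nonzero rows, so the rank is 4.
Since rank = 4 (the number of vectors), the set is linearly independent.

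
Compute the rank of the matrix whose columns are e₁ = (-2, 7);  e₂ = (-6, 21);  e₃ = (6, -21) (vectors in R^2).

Row-reduce the 3×2 matrix with these as rows.
Exactly 1 pivot survives; hence the rank is 1.
(With 3 elements in a 2-dimensional space the rank is at most 2.)

1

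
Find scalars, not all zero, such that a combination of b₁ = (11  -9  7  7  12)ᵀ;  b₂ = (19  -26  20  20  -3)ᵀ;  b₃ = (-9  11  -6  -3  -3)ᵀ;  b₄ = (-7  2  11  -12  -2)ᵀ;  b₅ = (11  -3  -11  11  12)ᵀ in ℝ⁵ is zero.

2b₁ - b₂ - b₃ - 3b₄ - 3b₅ = 0

Row-reduce the matrix with b₁, b₂, b₃, b₄, b₅ as columns; the null space gives the coefficients.
One solution (up to scaling) is (2, -1, -1, -3, -3).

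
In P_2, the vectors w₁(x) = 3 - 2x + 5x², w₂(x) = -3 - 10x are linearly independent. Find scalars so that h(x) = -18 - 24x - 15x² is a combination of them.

Identify each element with its coordinate vector in ℝ³ via {1, x, x²}.
Write h = a₁w₁ + a₂w₂ and equate components.
Row-reducing the augmented matrix gives the unique coefficients (a₁, a₂) = (-3, 3).

h = -3w₁ + 3w₂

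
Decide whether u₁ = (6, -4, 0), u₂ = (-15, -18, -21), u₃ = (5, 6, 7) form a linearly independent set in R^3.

linearly dependent

Form the 3×3 matrix with these as columns; its determinant is 0.
A zero determinant means the columns are linearly dependent.
Indeed u₂ + 3u₃ = 0.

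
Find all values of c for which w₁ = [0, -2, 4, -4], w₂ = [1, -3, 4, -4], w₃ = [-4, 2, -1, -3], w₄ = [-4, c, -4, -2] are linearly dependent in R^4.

c = 9/4

The set is linearly dependent precisely when det[w₁; w₂; w₃; w₄] = 0.
The determinant works out to 16*c - 36.
Setting this to zero gives c = 9/4.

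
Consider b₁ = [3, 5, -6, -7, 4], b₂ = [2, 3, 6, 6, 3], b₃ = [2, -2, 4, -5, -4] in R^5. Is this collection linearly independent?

Place the vectors as rows of a 3×5 matrix and reduce to echelon form.
The reduction yields 3 nonzero rows, so the rank is 3.
Since rank = 3 (the number of vectors), the set is linearly independent.

linearly independent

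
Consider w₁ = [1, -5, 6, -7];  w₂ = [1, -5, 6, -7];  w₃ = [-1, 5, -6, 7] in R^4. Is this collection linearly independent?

linearly dependent

Two of the vectors are equal, giving an immediate dependence.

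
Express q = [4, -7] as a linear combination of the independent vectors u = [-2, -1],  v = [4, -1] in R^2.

q = 4u + 3v

Set up the augmented matrix [u | v | q] and row-reduce.
Back-substitution yields (c₁, c₂) = (4, 3).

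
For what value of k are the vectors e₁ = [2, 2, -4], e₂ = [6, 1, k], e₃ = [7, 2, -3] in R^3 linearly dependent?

k = -1

Dependence holds iff the 3×3 matrix [e₁ e₂ e₃] is singular.
Cofactor expansion gives det = 10*k + 10.
Setting this to zero gives k = -1.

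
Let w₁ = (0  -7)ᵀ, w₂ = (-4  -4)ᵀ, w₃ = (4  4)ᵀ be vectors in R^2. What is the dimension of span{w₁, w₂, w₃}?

Apply Gaussian elimination to the matrix whose rows are w₁, w₂, w₃.
Reduction leaves 2 leading entries, giving rank 2.
(With 3 elements in a 2-dimensional space the rank is at most 2.)

dim = 2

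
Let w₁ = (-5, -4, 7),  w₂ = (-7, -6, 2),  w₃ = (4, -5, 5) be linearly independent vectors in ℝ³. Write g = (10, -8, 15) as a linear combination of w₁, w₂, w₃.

Solve the system with w₁, w₂, w₃ as columns and g as the right-hand side.
Back-substitution yields (α₁, α₂, α₃) = (1, -1, 2).

g = w₁ - w₂ + 2w₃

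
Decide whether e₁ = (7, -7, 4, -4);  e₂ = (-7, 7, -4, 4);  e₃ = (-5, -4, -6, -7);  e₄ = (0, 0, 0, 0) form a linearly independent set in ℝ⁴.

linearly dependent

One of the vectors is the zero vector, so the set is linearly dependent.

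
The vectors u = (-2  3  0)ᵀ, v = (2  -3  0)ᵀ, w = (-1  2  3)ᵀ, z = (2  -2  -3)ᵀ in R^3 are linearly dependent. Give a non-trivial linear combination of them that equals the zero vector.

u + v = 0

Write the vectors as columns of a matrix and find a nonzero vector in its null space.
A generator of the null space is (1, 1, 0, 0).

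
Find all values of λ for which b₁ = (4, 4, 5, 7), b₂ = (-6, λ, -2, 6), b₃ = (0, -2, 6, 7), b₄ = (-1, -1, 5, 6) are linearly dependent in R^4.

λ = 38

Place the vectors as rows of a 4×4 matrix; dependence ⇔ determinant zero.
Expanding, det = 11*λ - 418.
This vanishes exactly when λ = 38.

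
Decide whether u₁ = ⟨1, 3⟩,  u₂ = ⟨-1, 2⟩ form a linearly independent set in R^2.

linearly independent

Form the 2×2 matrix with these as columns; its determinant is 5.
A nonzero determinant means the columns are linearly independent.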